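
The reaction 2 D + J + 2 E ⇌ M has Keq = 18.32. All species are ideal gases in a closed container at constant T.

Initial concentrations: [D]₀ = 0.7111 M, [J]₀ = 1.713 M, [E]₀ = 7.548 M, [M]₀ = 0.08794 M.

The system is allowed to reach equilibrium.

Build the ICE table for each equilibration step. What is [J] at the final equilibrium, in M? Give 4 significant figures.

[J]_eq = 1.367 M

Q₀ = 0.001782 vs Keq = 18.32 ⇒ Q<K, forward
Step 1:
                  D         J         E         M
  init       0.7111     1.713     7.548   0.08794
  Δ         -0.6919    -0.346   -0.6919     0.346
  eq         0.0192     1.367     6.856    0.4339
  solve Keq expr → x = 0.346; check Q = 18.32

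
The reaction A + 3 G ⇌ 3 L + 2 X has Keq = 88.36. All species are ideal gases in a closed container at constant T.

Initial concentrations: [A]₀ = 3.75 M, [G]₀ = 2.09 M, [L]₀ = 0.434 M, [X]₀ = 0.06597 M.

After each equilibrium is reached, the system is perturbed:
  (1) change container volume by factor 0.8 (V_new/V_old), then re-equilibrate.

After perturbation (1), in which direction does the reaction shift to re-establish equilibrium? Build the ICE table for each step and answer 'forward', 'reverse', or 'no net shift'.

Q₀ = 1.0392e-05 vs Keq = 88.36 ⇒ Q<K, forward
Step 1:
                    A           G           L           X
  init           3.75        2.09       0.434     0.06597
  Δ           -0.5723      -1.717       1.717       1.145
  eq            3.178      0.3731       2.151       1.211
  solve Keq expr → x = 0.5723; check Q = 88.36
Then change container volume by factor 0.8 (V_new/V_old).
Step 2:
                    A           G           L           X
  init          3.972      0.4664       2.689       1.513
  Δ          0.008912     0.02673    -0.02673    -0.01782
  eq            3.981      0.4931       2.662       1.495
  solve Keq expr → x = -0.008912; check Q = 88.36

Direction: reverse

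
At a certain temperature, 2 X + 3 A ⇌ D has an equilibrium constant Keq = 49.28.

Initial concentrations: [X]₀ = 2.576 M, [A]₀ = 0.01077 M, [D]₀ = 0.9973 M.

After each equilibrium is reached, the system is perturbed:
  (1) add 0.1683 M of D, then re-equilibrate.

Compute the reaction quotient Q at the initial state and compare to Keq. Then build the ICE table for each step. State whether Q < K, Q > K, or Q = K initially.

Q₀ = 1.2031e+05; Q > K (proceeds reverse)

Q₀ = 1.2031e+05 vs Keq = 49.28 ⇒ Q>K, reverse
Step 1:
                  X         A         D
  I           2.576   0.01077    0.9973
  C         0.08602     0.129  -0.04301
  E           2.662    0.1398    0.9543
  solve Keq expr → x = -0.04301; check Q = 49.28
Then add 0.1683 M of D.
Step 2:
                  X         A         D
  I           2.662    0.1398     1.123
  C         0.00499  0.007485 -0.002495
  E           2.667    0.1473      1.12
  solve Keq expr → x = -0.002495; check Q = 49.28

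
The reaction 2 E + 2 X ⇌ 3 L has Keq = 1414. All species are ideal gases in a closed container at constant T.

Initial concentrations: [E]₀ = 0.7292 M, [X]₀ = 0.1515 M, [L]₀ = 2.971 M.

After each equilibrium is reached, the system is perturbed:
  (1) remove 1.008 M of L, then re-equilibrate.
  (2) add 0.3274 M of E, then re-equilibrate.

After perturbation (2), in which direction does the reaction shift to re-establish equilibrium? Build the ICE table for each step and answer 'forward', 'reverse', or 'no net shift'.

Q₀ = 2149 vs Keq = 1414 ⇒ Q>K, reverse
Step 1:
                    E           X           L
  Initial      0.7292      0.1515       2.971
  Change      0.02548     0.02548    -0.03822
  Equil        0.7547       0.177       2.933
  solve Keq expr → x = -0.01274; check Q = 1414
Then remove 1.008 M of L.
Step 2:
                    E           X           L
  Initial      0.7547       0.177       1.925
  Change     -0.06585    -0.06585     0.09878
  Equil        0.6888      0.1111       2.024
  solve Keq expr → x = 0.03293; check Q = 1414
Then add 0.3274 M of E.
Step 3:
                    E           X           L
  Initial       1.016      0.1111       2.024
  Change     -0.03078    -0.03078     0.04617
  Equil        0.9855     0.08035        2.07
  solve Keq expr → x = 0.01539; check Q = 1414

Direction: forward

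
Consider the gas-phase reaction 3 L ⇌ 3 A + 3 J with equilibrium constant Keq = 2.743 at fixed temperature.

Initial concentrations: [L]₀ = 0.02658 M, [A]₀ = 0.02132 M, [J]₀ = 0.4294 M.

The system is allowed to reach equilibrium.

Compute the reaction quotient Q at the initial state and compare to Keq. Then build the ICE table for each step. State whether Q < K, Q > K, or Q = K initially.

Q₀ = 0.04086 vs Keq = 2.743 ⇒ Q<K, forward
Step 1:
                   L          A          J
  Initial    0.02658    0.02132     0.4294
  Change    -0.01504    0.01504    0.01504
  Equil      0.01154    0.03636     0.4444
  solve Keq expr → x = 0.005012; check Q = 2.743

Q₀ = 0.04086; Q < K (proceeds forward)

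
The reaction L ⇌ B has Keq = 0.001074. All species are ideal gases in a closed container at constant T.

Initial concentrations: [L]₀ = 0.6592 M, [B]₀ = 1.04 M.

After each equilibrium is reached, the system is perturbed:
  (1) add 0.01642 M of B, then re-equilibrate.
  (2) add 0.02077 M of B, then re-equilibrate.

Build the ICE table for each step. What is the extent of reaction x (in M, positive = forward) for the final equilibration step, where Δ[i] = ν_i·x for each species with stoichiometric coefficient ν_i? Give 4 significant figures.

x = -0.02075 M

Q₀ = 1.578 vs Keq = 0.001074 ⇒ Q>K, reverse
Step 1:
                  L         B
  init       0.6592      1.04
  Δ           1.038    -1.038
  eq          1.697  0.001823
  solve Keq expr → x = -1.038; check Q = 0.001074
Then add 0.01642 M of B.
Step 2:
                  L         B
  init        1.697   0.01824
  Δ          0.0164   -0.0164
  eq          1.714  0.001841
  solve Keq expr → x = -0.0164; check Q = 0.001074
Then add 0.02077 M of B.
Step 3:
                  L         B
  init        1.714   0.02261
  Δ         0.02075  -0.02075
  eq          1.735  0.001863
  solve Keq expr → x = -0.02075; check Q = 0.001074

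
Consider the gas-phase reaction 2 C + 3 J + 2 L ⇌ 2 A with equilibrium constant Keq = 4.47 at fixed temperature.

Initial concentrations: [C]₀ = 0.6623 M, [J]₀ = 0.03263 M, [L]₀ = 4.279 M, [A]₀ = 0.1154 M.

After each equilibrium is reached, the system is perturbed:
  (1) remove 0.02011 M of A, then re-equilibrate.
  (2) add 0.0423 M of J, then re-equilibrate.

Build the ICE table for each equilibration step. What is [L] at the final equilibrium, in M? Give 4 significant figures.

[L]_eq = 4.273 M

Q₀ = 47.73 vs Keq = 4.47 ⇒ Q>K, reverse
Step 1:
                    C           J           L           A
  Initial      0.6623     0.03263       4.279      0.1154
  Change      0.01961     0.02942     0.01961    -0.01961
  Equil        0.6819     0.06205       4.299     0.09579
  solve Keq expr → x = -0.009806; check Q = 4.47
Then remove 0.02011 M of A.
Step 2:
                    C           J           L           A
  Initial      0.6819     0.06205       4.299     0.07568
  Change    -0.004454   -0.006681   -0.004454    0.004454
  Equil        0.6775     0.05537       4.294     0.08013
  solve Keq expr → x = 0.002227; check Q = 4.47
Then add 0.0423 M of J.
Step 3:
                    C           J           L           A
  Initial      0.6775     0.09767       4.294     0.08013
  Change     -0.02096    -0.03144    -0.02096     0.02096
  Equil        0.6565     0.06623       4.273      0.1011
  solve Keq expr → x = 0.01048; check Q = 4.47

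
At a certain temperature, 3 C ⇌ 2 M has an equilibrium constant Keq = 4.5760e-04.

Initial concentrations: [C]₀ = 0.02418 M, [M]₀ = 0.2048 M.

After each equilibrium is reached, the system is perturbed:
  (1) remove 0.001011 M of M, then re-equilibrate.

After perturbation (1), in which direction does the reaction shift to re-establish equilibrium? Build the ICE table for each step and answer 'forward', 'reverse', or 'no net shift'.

Direction: forward

Q₀ = 2967 vs Keq = 4.5760e-04 ⇒ Q>K, reverse
Step 1:
                   C          M
  I          0.02418     0.2048
  C           0.3012    -0.2008
  E           0.3254   0.003971
  solve Keq expr → x = -0.1004; check Q = 4.5760e-04
Then remove 0.001011 M of M.
Step 2:
                   C          M
  I           0.3254    0.00296
  C        -0.001476 9.8401e-04
  E           0.3239   0.003944
  solve Keq expr → x = 4.9201e-04; check Q = 4.5760e-04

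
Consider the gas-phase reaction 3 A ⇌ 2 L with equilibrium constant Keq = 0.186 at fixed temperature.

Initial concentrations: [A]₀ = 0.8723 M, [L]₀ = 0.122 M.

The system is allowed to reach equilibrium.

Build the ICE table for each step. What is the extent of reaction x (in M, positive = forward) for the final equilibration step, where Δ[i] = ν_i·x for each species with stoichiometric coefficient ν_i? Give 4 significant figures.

x = 0.06178 M

Q₀ = 0.02242 vs Keq = 0.186 ⇒ Q<K, forward
Step 1:
                   A          L
  I           0.8723      0.122
  C          -0.1853     0.1236
  E            0.687     0.2456
  solve Keq expr → x = 0.06178; check Q = 0.186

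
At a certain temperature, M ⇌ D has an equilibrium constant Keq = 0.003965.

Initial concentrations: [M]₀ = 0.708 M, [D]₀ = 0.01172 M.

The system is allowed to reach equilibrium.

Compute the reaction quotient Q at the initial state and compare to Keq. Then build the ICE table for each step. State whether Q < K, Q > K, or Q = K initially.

Q₀ = 0.01655; Q > K (proceeds reverse)

Q₀ = 0.01655 vs Keq = 0.003965 ⇒ Q>K, reverse
Step 1:
                   M          D
  I            0.708    0.01172
  C         0.008878  -0.008878
  E           0.7169   0.002842
  solve Keq expr → x = -0.008878; check Q = 0.003965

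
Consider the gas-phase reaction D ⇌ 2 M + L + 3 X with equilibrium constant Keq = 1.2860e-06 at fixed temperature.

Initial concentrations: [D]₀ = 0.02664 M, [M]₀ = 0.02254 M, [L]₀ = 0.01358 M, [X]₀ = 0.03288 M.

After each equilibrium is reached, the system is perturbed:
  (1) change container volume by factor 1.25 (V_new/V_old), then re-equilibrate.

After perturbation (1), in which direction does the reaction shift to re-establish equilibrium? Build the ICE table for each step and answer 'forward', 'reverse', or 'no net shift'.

Direction: forward

Q₀ = 9.2060e-09 vs Keq = 1.2860e-06 ⇒ Q<K, forward
Step 1:
                   D          M          L          X
  Initial    0.02664    0.02254    0.01358    0.03288
  Change    -0.01212    0.02424    0.01212    0.03636
  Equil      0.01452    0.04678     0.0257    0.06924
  solve Keq expr → x = 0.01212; check Q = 1.2860e-06
Then change container volume by factor 1.25 (V_new/V_old).
Step 2:
                   D          M          L          X
  Initial    0.01162    0.03742    0.02056    0.05539
  Change   -0.002825    0.00565   0.002825   0.008475
  Equil     0.008791    0.04307    0.02339    0.06387
  solve Keq expr → x = 0.002825; check Q = 1.2860e-06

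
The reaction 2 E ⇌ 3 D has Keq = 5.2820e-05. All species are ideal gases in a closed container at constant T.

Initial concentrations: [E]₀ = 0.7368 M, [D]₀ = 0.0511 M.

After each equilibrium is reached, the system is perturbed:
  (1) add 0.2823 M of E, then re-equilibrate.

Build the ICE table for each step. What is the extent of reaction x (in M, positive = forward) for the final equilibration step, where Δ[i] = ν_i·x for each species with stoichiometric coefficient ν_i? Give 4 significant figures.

Q₀ = 2.4579e-04 vs Keq = 5.2820e-05 ⇒ Q>K, reverse
Step 1:
                  E         D
  init       0.7368    0.0511
  Δ         0.01341  -0.02012
  eq         0.7502   0.03098
  solve Keq expr → x = -0.006707; check Q = 5.2820e-05
Then add 0.2823 M of E.
Step 2:
                  E         D
  init        1.033   0.03098
  Δ       -0.004821  0.007232
  eq          1.028   0.03821
  solve Keq expr → x = 0.002411; check Q = 5.2820e-05

x = 0.002411 M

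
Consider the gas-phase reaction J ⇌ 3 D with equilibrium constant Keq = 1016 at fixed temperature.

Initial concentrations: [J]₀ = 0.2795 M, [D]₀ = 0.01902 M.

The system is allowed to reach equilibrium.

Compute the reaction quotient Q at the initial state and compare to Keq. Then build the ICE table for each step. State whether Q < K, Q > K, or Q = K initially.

Q₀ = 2.4618e-05; Q < K (proceeds forward)

Q₀ = 2.4618e-05 vs Keq = 1016 ⇒ Q<K, forward
Step 1:
                    J           D
  I            0.2795     0.01902
  C           -0.2789      0.8367
  E        6.1663e-04      0.8557
  solve Keq expr → x = 0.2789; check Q = 1016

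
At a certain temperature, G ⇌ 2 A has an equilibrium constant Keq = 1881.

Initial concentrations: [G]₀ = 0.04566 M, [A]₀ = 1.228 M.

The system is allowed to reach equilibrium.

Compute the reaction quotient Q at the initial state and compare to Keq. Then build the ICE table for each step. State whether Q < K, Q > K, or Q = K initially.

Q₀ = 33.03 vs Keq = 1881 ⇒ Q<K, forward
Step 1:
                    G           A
  I           0.04566       1.228
  C          -0.04474     0.08947
  E        9.2277e-04       1.317
  solve Keq expr → x = 0.04474; check Q = 1881

Q₀ = 33.03; Q < K (proceeds forward)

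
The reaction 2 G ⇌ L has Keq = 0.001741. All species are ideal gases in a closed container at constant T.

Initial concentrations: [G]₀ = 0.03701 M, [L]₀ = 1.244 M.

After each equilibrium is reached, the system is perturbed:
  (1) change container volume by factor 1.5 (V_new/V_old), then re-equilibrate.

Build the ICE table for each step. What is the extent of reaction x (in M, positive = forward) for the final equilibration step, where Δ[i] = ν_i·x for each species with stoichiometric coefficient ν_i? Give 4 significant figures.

x = -0.002396 M

Q₀ = 908.2 vs Keq = 0.001741 ⇒ Q>K, reverse
Step 1:
                  G         L
  Initial   0.03701     1.244
  Change      2.466    -1.233
  Equil       2.503   0.01091
  solve Keq expr → x = -1.233; check Q = 0.001741
Then change container volume by factor 1.5 (V_new/V_old).
Step 2:
                  G         L
  Initial     1.669  0.007273
  Change   0.004793 -0.002396
  Equil       1.674  0.004876
  solve Keq expr → x = -0.002396; check Q = 0.001741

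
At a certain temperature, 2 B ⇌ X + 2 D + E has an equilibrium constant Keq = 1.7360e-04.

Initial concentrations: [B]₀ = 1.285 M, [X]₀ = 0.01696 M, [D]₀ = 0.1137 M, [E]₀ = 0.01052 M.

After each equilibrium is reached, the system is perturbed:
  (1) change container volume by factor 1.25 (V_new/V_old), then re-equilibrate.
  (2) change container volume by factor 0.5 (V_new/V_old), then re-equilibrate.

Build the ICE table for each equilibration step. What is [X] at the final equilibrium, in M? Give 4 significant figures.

[X]_eq = 0.08876 M

Q₀ = 1.3969e-06 vs Keq = 1.7360e-04 ⇒ Q<K, forward
Step 1:
                   B          X          D          E
  Initial      1.285    0.01696     0.1137    0.01052
  Change     -0.1106    0.05531     0.1106    0.05531
  Equil        1.174    0.07227     0.2243    0.06583
  solve Keq expr → x = 0.05531; check Q = 1.7360e-04
Then change container volume by factor 1.25 (V_new/V_old).
Step 2:
                   B          X          D          E
  Initial     0.9395    0.05782     0.1795    0.05267
  Change    -0.01495   0.007473    0.01495   0.007473
  Equil       0.9246    0.06529     0.1944    0.06014
  solve Keq expr → x = 0.007473; check Q = 1.7360e-04
Then change container volume by factor 0.5 (V_new/V_old).
Step 3:
                   B          X          D          E
  Initial      1.849     0.1306     0.3888     0.1203
  Change     0.08364   -0.04182   -0.08364   -0.04182
  Equil        1.933    0.08876     0.3052    0.07845
  solve Keq expr → x = -0.04182; check Q = 1.7360e-04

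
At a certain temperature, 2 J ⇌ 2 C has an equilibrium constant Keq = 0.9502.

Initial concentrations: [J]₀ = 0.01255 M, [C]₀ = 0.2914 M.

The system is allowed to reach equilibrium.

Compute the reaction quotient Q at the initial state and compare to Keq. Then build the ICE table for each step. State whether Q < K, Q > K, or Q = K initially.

Q₀ = 539.1; Q > K (proceeds reverse)

Q₀ = 539.1 vs Keq = 0.9502 ⇒ Q>K, reverse
Step 1:
                  J         C
  Initial   0.01255    0.2914
  Change     0.1414   -0.1414
  Equil      0.1539      0.15
  solve Keq expr → x = -0.07068; check Q = 0.9502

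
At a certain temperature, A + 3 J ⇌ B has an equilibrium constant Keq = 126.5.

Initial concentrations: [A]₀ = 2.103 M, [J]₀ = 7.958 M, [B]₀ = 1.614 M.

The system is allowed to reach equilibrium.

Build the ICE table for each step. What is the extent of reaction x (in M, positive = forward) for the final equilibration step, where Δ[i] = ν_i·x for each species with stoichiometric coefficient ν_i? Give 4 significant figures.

Q₀ = 0.001523 vs Keq = 126.5 ⇒ Q<K, forward
Step 1:
                    A           J           B
  I             2.103       7.958       1.614
  C            -2.097       -6.29       2.097
  E          0.006321       1.668       3.711
  solve Keq expr → x = 2.097; check Q = 126.5

x = 2.097 M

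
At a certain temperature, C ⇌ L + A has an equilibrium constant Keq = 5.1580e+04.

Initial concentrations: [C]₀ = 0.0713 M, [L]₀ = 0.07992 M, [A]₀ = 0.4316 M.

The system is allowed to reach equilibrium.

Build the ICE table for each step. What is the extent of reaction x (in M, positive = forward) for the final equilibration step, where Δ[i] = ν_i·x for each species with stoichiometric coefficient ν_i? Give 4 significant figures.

Q₀ = 0.4838 vs Keq = 5.1580e+04 ⇒ Q<K, forward
Step 1:
                    C           L           A
  Initial      0.0713     0.07992      0.4316
  Change      -0.0713      0.0713      0.0713
  Equil    1.4744e-06      0.1512      0.5029
  solve Keq expr → x = 0.0713; check Q = 5.1580e+04

x = 0.0713 M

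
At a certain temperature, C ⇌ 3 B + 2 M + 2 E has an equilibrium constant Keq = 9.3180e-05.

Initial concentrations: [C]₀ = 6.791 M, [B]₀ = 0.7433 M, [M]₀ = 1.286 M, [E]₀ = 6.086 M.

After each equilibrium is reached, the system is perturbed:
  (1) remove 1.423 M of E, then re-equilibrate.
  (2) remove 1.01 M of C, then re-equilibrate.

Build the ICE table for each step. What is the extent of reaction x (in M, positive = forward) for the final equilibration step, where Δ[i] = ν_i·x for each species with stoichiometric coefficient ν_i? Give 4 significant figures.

Q₀ = 3.704 vs Keq = 9.3180e-05 ⇒ Q>K, reverse
Step 1:
                    C           B           M           E
  Initial       6.791      0.7433       1.286       6.086
  Change       0.2372     -0.7117     -0.4745     -0.4745
  Equil         7.028     0.03161      0.8115       5.612
  solve Keq expr → x = -0.2372; check Q = 9.3180e-05
Then remove 1.423 M of E.
Step 2:
                    C           B           M           E
  Initial       7.028     0.03161      0.8115       4.189
  Change    -0.002212    0.006635    0.004423    0.004423
  Equil         7.026     0.03824       0.816       4.193
  solve Keq expr → x = 0.002212; check Q = 9.3180e-05
Then remove 1.01 M of C.
Step 3:
                    C           B           M           E
  Initial       6.016     0.03824       0.816       4.193
  Change   6.2742e-04   -0.001882   -0.001255   -0.001255
  Equil         6.017     0.03636      0.8147       4.192
  solve Keq expr → x = -6.2742e-04; check Q = 9.3180e-05

x = -6.2742e-04 M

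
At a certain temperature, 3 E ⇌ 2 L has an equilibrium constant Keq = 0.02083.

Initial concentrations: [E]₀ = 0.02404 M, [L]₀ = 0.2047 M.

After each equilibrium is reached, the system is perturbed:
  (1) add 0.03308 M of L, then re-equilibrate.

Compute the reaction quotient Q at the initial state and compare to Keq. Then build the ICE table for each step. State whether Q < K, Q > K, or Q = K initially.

Q₀ = 3016; Q > K (proceeds reverse)

Q₀ = 3016 vs Keq = 0.02083 ⇒ Q>K, reverse
Step 1:
                   E          L
  init       0.02404     0.2047
  Δ           0.2722    -0.1814
  eq          0.2962    0.02327
  solve Keq expr → x = -0.09072; check Q = 0.02083
Then add 0.03308 M of L.
Step 2:
                   E          L
  init        0.2962    0.05635
  Δ          0.04195   -0.02797
  eq          0.3381    0.02838
  solve Keq expr → x = -0.01398; check Q = 0.02083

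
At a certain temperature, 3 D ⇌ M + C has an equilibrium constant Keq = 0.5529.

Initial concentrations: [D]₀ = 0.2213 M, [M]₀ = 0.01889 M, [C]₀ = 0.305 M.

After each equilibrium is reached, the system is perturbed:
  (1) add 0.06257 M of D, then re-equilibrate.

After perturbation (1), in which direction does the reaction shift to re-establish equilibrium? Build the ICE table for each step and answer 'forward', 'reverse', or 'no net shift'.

Q₀ = 0.5316 vs Keq = 0.5529 ⇒ Q<K, forward
Step 1:
                   D          M          C
  I           0.2213    0.01889      0.305
  C        -0.001222 4.0733e-04 4.0733e-04
  E           0.2201     0.0193     0.3054
  solve Keq expr → x = 4.0733e-04; check Q = 0.5529
Then add 0.06257 M of D.
Step 2:
                   D          M          C
  I           0.2826     0.0193     0.3054
  C         -0.02854   0.009512   0.009512
  E           0.2541    0.02881     0.3149
  solve Keq expr → x = 0.009512; check Q = 0.5529

Direction: forward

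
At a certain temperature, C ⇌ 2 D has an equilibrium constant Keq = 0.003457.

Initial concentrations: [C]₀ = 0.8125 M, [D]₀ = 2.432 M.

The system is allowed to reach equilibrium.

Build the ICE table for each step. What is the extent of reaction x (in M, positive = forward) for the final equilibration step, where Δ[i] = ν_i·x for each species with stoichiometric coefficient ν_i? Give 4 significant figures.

Q₀ = 7.28 vs Keq = 0.003457 ⇒ Q>K, reverse
Step 1:
                    C           D
  Initial      0.8125       2.432
  Change        1.175      -2.349
  Equil         1.987     0.08288
  solve Keq expr → x = -1.175; check Q = 0.003457

x = -1.175 M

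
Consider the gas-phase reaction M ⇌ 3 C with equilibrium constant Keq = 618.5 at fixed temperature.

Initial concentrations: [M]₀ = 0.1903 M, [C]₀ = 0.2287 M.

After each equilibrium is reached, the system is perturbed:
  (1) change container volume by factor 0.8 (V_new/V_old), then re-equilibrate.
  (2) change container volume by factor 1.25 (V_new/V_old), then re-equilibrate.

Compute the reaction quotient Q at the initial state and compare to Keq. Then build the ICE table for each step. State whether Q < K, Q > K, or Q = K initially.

Q₀ = 0.06286 vs Keq = 618.5 ⇒ Q<K, forward
Step 1:
                    M           C
  init         0.1903      0.2287
  Δ           -0.1895      0.5684
  eq       8.1897e-04      0.7971
  solve Keq expr → x = 0.1895; check Q = 618.5
Then change container volume by factor 0.8 (V_new/V_old).
Step 2:
                    M           C
  init       0.001024      0.9964
  Δ        5.6765e-04   -0.001703
  eq         0.001591      0.9947
  solve Keq expr → x = -5.6765e-04; check Q = 618.5
Then change container volume by factor 1.25 (V_new/V_old).
Step 3:
                    M           C
  init       0.001273      0.7958
  Δ       -4.5412e-04    0.001362
  eq       8.1897e-04      0.7971
  solve Keq expr → x = 4.5412e-04; check Q = 618.5

Q₀ = 0.06286; Q < K (proceeds forward)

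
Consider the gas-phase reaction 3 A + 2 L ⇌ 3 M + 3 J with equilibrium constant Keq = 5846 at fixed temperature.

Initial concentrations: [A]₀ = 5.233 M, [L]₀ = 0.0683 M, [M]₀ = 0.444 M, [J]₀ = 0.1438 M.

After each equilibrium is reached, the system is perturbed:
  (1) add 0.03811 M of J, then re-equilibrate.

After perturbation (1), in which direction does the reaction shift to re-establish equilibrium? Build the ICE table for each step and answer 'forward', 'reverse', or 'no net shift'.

Q₀ = 3.8934e-04 vs Keq = 5846 ⇒ Q<K, forward
Step 1:
                   A          L          M          J
  I            5.233     0.0683      0.444     0.1438
  C          -0.1024   -0.06824     0.1024     0.1024
  E            5.131 5.5512e-05     0.5464     0.2462
  solve Keq expr → x = 0.03412; check Q = 5846
Then add 0.03811 M of J.
Step 2:
                   A          L          M          J
  I            5.131 5.5512e-05     0.5464     0.2843
  C       2.0049e-05 1.3366e-05 -2.0049e-05 -2.0049e-05
  E            5.131 6.8878e-05     0.5463     0.2843
  solve Keq expr → x = -6.6831e-06; check Q = 5846

Direction: reverse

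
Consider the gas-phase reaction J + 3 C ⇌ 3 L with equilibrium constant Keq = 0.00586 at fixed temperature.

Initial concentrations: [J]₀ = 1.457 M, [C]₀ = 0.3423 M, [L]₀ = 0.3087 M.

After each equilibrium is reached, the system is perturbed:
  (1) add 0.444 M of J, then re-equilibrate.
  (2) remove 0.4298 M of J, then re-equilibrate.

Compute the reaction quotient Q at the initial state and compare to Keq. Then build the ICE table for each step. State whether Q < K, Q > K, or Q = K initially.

Q₀ = 0.5034; Q > K (proceeds reverse)

Q₀ = 0.5034 vs Keq = 0.00586 ⇒ Q>K, reverse
Step 1:
                  J         C         L
  Initial     1.457    0.3423    0.3087
  Change    0.06562    0.1969   -0.1969
  Equil       1.523    0.5392    0.1118
  solve Keq expr → x = -0.06562; check Q = 0.00586
Then add 0.444 M of J.
Step 2:
                  J         C         L
  Initial     1.967    0.5392    0.1118
  Change  -0.002693 -0.008078  0.008078
  Equil       1.964    0.5311    0.1199
  solve Keq expr → x = 0.002693; check Q = 0.00586
Then remove 0.4298 M of J.
Step 3:
                  J         C         L
  Initial     1.534    0.5311    0.1199
  Change   0.002598  0.007793 -0.007793
  Equil       1.537    0.5389    0.1121
  solve Keq expr → x = -0.002598; check Q = 0.00586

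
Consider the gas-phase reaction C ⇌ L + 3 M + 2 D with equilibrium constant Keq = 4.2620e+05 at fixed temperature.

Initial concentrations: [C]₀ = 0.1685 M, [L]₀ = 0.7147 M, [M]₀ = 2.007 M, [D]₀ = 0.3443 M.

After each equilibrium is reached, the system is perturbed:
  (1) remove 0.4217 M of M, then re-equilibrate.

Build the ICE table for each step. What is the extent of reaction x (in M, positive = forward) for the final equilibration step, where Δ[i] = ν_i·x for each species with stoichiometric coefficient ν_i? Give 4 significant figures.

x = 6.4630e-06 M

Q₀ = 4.065 vs Keq = 4.2620e+05 ⇒ Q<K, forward
Step 1:
                   C          L          M          D
  Initial     0.1685     0.7147      2.007     0.3443
  Change     -0.1685     0.1685     0.5055      0.337
  Equil   1.5254e-05     0.8832      2.512     0.6813
  solve Keq expr → x = 0.1685; check Q = 4.2620e+05
Then remove 0.4217 M of M.
Step 2:
                   C          L          M          D
  Initial 1.5254e-05     0.8832      2.091     0.6813
  Change  -6.4630e-06 6.4630e-06 1.9389e-05 1.2926e-05
  Equil   8.7906e-06     0.8832      2.091     0.6813
  solve Keq expr → x = 6.4630e-06; check Q = 4.2620e+05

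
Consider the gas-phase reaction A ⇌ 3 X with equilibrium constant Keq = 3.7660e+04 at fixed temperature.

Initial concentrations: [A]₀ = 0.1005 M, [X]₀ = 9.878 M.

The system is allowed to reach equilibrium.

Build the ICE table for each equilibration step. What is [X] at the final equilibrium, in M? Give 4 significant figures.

Q₀ = 9590 vs Keq = 3.7660e+04 ⇒ Q<K, forward
Step 1:
                  A         X
  Initial    0.1005     9.878
  Change   -0.07316    0.2195
  Equil     0.02734      10.1
  solve Keq expr → x = 0.07316; check Q = 3.7660e+04

[X]_eq = 10.1 M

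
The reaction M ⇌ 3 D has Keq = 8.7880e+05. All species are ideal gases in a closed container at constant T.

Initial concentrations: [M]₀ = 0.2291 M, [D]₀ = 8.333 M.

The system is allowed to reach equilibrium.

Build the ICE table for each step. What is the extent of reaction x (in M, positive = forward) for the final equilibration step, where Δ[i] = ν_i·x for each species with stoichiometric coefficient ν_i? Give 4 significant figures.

x = 0.2283 M

Q₀ = 2526 vs Keq = 8.7880e+05 ⇒ Q<K, forward
Step 1:
                    M           D
  Initial      0.2291       8.333
  Change      -0.2283      0.6848
  Equil    8.3447e-04       9.018
  solve Keq expr → x = 0.2283; check Q = 8.7880e+05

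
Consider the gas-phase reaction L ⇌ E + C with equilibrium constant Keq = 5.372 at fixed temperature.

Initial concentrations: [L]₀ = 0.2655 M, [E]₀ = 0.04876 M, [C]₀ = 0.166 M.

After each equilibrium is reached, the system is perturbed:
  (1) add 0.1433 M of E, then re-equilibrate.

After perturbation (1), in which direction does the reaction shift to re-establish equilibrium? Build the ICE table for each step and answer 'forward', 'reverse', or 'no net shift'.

Direction: reverse

Q₀ = 0.03049 vs Keq = 5.372 ⇒ Q<K, forward
Step 1:
                  L         E         C
  Initial    0.2655   0.04876     0.166
  Change    -0.2433    0.2433    0.2433
  Equil     0.02225     0.292    0.4093
  solve Keq expr → x = 0.2433; check Q = 5.372
Then add 0.1433 M of E.
Step 2:
                  L         E         C
  Initial   0.02225    0.4353    0.4093
  Change   0.009448 -0.009448 -0.009448
  Equil     0.03169    0.4259    0.3998
  solve Keq expr → x = -0.009448; check Q = 5.372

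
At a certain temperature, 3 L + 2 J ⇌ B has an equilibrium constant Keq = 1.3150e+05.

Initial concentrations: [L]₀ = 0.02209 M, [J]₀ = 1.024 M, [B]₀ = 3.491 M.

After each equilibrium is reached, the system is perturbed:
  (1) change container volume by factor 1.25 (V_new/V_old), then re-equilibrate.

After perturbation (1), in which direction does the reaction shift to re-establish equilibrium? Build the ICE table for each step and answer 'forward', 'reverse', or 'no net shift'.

Q₀ = 3.0886e+05 vs Keq = 1.3150e+05 ⇒ Q>K, reverse
Step 1:
                    L           J           B
  Initial     0.02209       1.024       3.491
  Change     0.007176    0.004784   -0.002392
  Equil       0.02927       1.029       3.489
  solve Keq expr → x = -0.002392; check Q = 1.3150e+05
Then change container volume by factor 1.25 (V_new/V_old).
Step 2:
                    L           J           B
  Initial     0.02341       0.823       2.791
  Change     0.007968    0.005312   -0.002656
  Equil       0.03138      0.8283       2.788
  solve Keq expr → x = -0.002656; check Q = 1.3150e+05

Direction: reverse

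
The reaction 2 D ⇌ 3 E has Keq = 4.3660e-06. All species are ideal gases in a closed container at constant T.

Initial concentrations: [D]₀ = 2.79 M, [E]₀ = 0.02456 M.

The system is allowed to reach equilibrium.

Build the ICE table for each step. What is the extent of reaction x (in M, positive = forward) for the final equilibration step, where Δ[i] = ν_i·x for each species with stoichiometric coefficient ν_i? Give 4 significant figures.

Q₀ = 1.9032e-06 vs Keq = 4.3660e-06 ⇒ Q<K, forward
Step 1:
                    D           E
  Initial        2.79     0.02456
  Change    -0.005194    0.007791
  Equil         2.785     0.03235
  solve Keq expr → x = 0.002597; check Q = 4.3660e-06

x = 0.002597 M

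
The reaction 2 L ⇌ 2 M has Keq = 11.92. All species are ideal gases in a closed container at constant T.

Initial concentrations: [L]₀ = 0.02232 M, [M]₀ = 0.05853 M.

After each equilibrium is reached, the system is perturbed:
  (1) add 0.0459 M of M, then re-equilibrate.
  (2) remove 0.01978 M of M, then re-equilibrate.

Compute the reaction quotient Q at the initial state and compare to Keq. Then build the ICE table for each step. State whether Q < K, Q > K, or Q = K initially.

Q₀ = 6.877 vs Keq = 11.92 ⇒ Q<K, forward
Step 1:
                   L          M
  init       0.02232    0.05853
  Δ        -0.004162   0.004162
  eq         0.01816    0.06269
  solve Keq expr → x = 0.002081; check Q = 11.92
Then add 0.0459 M of M.
Step 2:
                   L          M
  init       0.01816     0.1086
  Δ          0.01031   -0.01031
  eq         0.02847    0.09828
  solve Keq expr → x = -0.005154; check Q = 11.92
Then remove 0.01978 M of M.
Step 3:
                   L          M
  init       0.02847     0.0785
  Δ        -0.004442   0.004442
  eq         0.02402    0.08295
  solve Keq expr → x = 0.002221; check Q = 11.92

Q₀ = 6.877; Q < K (proceeds forward)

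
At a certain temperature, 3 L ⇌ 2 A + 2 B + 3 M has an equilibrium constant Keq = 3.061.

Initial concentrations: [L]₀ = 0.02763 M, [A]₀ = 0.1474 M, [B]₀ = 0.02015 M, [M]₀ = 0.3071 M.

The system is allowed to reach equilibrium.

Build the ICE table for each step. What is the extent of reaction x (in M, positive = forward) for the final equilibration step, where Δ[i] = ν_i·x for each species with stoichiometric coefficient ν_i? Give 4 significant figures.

Q₀ = 0.01211 vs Keq = 3.061 ⇒ Q<K, forward
Step 1:
                    L           A           B           M
  init        0.02763      0.1474     0.02015      0.3071
  Δ          -0.02063     0.01375     0.01375     0.02063
  eq         0.007002      0.1612      0.0339      0.3277
  solve Keq expr → x = 0.006876; check Q = 3.061

x = 0.006876 M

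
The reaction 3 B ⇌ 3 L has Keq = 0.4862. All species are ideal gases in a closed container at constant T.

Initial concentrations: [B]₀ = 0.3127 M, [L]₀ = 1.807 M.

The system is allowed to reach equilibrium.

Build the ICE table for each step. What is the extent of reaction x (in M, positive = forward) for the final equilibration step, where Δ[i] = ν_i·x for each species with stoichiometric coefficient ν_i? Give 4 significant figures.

Q₀ = 193 vs Keq = 0.4862 ⇒ Q>K, reverse
Step 1:
                   B          L
  I           0.3127      1.807
  C           0.8739    -0.8739
  E            1.187     0.9331
  solve Keq expr → x = -0.2913; check Q = 0.4862

x = -0.2913 M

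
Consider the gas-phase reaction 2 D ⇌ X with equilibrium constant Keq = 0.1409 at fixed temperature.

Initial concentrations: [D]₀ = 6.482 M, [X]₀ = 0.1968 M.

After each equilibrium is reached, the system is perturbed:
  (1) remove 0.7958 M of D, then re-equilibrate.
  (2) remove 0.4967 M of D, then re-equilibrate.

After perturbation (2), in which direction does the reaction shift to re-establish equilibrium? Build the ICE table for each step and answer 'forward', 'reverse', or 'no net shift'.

Q₀ = 0.004684 vs Keq = 0.1409 ⇒ Q<K, forward
Step 1:
                   D          X
  init         6.482     0.1968
  Δ           -3.008      1.504
  eq           3.474      1.701
  solve Keq expr → x = 1.504; check Q = 0.1409
Then remove 0.7958 M of D.
Step 2:
                   D          X
  init         2.678      1.701
  Δ           0.5195    -0.2598
  eq           3.198      1.441
  solve Keq expr → x = -0.2598; check Q = 0.1409
Then remove 0.4967 M of D.
Step 3:
                   D          X
  init         2.701      1.441
  Δ           0.3162    -0.1581
  eq           3.017      1.283
  solve Keq expr → x = -0.1581; check Q = 0.1409

Direction: reverse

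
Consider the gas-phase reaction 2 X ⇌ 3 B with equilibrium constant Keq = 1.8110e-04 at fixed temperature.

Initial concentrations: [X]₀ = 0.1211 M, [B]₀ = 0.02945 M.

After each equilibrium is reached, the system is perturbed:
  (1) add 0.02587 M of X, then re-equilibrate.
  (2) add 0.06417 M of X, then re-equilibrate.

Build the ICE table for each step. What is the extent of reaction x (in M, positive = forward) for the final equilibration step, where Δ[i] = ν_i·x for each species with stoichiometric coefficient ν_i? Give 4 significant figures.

x = 0.001355 M

Q₀ = 0.001742 vs Keq = 1.8110e-04 ⇒ Q>K, reverse
Step 1:
                  X         B
  Initial    0.1211   0.02945
  Change   0.009904  -0.01486
  Equil       0.131   0.01459
  solve Keq expr → x = -0.004952; check Q = 1.8110e-04
Then add 0.02587 M of X.
Step 2:
                  X         B
  Initial    0.1569   0.01459
  Change  -0.001187   0.00178
  Equil      0.1557   0.01637
  solve Keq expr → x = 5.9330e-04; check Q = 1.8110e-04
Then add 0.06417 M of X.
Step 3:
                  X         B
  Initial    0.2199   0.01637
  Change  -0.002711  0.004066
  Equil      0.2171   0.02044
  solve Keq expr → x = 0.001355; check Q = 1.8110e-04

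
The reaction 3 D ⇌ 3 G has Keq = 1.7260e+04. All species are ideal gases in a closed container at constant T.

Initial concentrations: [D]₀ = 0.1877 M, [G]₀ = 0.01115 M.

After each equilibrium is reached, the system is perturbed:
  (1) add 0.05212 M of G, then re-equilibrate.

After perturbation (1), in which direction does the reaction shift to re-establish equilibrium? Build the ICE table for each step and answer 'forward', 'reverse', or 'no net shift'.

Q₀ = 2.0962e-04 vs Keq = 1.7260e+04 ⇒ Q<K, forward
Step 1:
                   D          G
  init        0.1877    0.01115
  Δ          -0.1803     0.1803
  eq        0.007408     0.1914
  solve Keq expr → x = 0.0601; check Q = 1.7260e+04
Then add 0.05212 M of G.
Step 2:
                   D          G
  init      0.007408     0.2436
  Δ         0.001942  -0.001942
  eq        0.009349     0.2416
  solve Keq expr → x = -6.4721e-04; check Q = 1.7260e+04

Direction: reverse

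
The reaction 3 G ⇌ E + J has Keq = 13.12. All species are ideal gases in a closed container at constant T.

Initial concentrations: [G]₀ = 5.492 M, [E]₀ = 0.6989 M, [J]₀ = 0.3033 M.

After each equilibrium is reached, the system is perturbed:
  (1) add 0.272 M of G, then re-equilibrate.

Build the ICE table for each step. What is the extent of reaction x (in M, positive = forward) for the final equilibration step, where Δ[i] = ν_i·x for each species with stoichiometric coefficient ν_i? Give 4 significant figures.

x = 0.08446 M

Q₀ = 0.00128 vs Keq = 13.12 ⇒ Q<K, forward
Step 1:
                   G          E          J
  I            5.492     0.6989     0.3033
  C           -4.799        1.6        1.6
  E           0.6934      2.298      1.903
  solve Keq expr → x = 1.6; check Q = 13.12
Then add 0.272 M of G.
Step 2:
                   G          E          J
  I           0.9654      2.298      1.903
  C          -0.2534    0.08446    0.08446
  E            0.712      2.383      1.987
  solve Keq expr → x = 0.08446; check Q = 13.12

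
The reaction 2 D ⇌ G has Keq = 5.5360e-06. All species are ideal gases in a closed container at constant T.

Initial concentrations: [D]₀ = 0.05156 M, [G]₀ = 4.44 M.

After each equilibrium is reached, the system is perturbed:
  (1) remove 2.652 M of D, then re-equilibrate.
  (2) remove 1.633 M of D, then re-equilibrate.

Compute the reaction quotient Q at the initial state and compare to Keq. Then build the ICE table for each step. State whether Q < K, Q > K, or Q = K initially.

Q₀ = 1670 vs Keq = 5.5360e-06 ⇒ Q>K, reverse
Step 1:
                  D         G
  I         0.05156      4.44
  C           8.879     -4.44
  E           8.931 4.4153e-04
  solve Keq expr → x = -4.44; check Q = 5.5360e-06
Then remove 2.652 M of D.
Step 2:
                  D         G
  I           6.279 4.4153e-04
  C       4.4653e-04 -2.2326e-04
  E           6.279 2.1827e-04
  solve Keq expr → x = -2.2326e-04; check Q = 5.5360e-06
Then remove 1.633 M of D.
Step 3:
                  D         G
  I           4.646 2.1827e-04
  C       1.9751e-04 -9.8757e-05
  E           4.646 1.1951e-04
  solve Keq expr → x = -9.8757e-05; check Q = 5.5360e-06

Q₀ = 1670; Q > K (proceeds reverse)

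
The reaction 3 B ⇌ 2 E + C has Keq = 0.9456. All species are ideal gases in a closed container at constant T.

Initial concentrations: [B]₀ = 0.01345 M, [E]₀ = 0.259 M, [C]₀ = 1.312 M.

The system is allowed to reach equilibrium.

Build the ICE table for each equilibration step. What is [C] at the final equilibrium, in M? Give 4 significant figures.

Q₀ = 3.6171e+04 vs Keq = 0.9456 ⇒ Q>K, reverse
Step 1:
                  B         E         C
  init      0.01345     0.259     1.312
  Δ          0.2304   -0.1536  -0.07681
  eq         0.2439    0.1054     1.235
  solve Keq expr → x = -0.07681; check Q = 0.9456

[C]_eq = 1.235 M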